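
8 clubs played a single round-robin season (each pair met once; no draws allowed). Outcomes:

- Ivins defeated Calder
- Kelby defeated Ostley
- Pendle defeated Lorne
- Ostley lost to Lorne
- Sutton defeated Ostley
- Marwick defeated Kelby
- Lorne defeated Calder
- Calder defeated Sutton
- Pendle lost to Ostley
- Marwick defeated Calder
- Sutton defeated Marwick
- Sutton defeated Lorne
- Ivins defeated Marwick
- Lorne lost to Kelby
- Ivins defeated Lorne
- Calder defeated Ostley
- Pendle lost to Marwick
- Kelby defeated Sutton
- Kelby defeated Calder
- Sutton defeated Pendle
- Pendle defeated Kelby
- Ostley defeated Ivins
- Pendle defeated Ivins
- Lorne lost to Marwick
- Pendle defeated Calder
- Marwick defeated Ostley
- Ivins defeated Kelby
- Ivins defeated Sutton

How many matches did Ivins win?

5

Ivins' results: beat Kelby, Lorne, Sutton, Calder, Marwick; lost to Pendle, Ostley.
That is 5 wins.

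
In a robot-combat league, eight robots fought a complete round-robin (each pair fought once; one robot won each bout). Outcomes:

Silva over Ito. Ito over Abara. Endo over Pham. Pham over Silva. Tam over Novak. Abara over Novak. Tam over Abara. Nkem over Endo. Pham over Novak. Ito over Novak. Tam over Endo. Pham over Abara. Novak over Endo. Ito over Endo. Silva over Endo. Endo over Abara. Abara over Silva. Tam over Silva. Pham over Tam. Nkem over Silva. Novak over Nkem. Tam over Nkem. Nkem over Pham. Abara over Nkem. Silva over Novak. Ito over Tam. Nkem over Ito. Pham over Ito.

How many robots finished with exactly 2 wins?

2

Win totals: Ito 4, Novak 2, Nkem 4, Pham 5, Endo 2, Tam 5, Silva 3, Abara 3.
Exactly 2: Novak, Endo — 2 robots.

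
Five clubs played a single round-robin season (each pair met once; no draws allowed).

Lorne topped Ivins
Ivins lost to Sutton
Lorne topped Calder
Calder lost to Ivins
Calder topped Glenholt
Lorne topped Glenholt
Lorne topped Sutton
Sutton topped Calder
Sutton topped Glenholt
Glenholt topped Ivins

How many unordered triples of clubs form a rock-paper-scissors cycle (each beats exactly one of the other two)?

1

Of the C(5,3) = 10 triples, the cyclic ones are: {Ivins, Glenholt, Calder}.
That is 1.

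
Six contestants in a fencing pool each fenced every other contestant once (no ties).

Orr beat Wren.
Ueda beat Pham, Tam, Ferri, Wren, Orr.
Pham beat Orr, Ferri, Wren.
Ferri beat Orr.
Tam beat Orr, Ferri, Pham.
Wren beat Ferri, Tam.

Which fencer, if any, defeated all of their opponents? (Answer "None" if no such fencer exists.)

Ueda

Ueda has 5 wins out of 5 opponents — a perfect record.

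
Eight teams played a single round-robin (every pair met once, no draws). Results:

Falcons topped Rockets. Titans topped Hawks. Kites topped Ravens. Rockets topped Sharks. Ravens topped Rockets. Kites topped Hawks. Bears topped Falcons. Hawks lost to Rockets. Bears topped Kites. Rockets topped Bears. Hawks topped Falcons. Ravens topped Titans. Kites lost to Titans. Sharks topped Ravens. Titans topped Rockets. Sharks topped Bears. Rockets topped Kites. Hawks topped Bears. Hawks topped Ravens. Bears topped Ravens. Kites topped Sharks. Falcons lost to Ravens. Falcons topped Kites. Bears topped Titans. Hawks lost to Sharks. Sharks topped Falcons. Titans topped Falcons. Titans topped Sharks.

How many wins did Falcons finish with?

2

Falcons' results: beat Rockets, Kites; lost to Ravens, Hawks, Titans, Sharks, Bears.
That is 2 wins.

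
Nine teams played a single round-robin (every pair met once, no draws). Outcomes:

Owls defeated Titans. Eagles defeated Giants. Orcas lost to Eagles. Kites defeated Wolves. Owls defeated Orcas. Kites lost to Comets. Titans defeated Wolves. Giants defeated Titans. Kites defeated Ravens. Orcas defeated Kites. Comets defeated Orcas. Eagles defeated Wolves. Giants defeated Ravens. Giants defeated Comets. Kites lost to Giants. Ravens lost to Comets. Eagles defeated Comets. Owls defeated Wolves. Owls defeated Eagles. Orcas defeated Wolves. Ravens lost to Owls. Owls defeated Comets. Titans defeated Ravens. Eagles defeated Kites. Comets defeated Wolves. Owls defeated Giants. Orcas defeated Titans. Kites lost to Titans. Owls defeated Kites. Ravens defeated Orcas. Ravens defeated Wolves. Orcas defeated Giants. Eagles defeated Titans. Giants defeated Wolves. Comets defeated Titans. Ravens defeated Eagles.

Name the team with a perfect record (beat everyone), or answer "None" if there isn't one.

Owls has 8 wins out of 8 opponents — a perfect record.

Owls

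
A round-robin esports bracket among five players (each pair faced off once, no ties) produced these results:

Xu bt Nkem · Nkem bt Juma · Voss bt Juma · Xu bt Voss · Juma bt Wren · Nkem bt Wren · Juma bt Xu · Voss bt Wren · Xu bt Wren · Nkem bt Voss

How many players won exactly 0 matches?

1

Win totals: Wren 0, Voss 2, Xu 3, Nkem 3, Juma 2.
Exactly 0: Wren — 1 player.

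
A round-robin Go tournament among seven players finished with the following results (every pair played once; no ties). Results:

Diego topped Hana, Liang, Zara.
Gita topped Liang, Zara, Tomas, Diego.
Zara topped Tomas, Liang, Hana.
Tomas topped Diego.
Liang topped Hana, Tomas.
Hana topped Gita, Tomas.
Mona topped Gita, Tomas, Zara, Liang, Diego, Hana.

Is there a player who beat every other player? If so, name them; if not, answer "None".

Mona

Mona has 6 wins out of 6 opponents — a perfect record.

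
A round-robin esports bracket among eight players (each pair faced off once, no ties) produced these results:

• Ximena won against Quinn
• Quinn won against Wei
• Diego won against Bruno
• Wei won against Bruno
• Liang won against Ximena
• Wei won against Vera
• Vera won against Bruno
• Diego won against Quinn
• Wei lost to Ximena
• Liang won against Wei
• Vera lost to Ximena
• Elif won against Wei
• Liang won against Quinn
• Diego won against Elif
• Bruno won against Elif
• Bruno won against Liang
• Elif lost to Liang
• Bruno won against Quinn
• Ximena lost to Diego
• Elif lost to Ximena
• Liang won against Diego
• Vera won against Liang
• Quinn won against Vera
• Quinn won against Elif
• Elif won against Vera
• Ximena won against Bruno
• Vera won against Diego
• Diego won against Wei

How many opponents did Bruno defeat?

3

Bruno's results: beat Elif, Liang, Quinn; lost to Ximena, Vera, Diego, Wei.
That is 3 wins.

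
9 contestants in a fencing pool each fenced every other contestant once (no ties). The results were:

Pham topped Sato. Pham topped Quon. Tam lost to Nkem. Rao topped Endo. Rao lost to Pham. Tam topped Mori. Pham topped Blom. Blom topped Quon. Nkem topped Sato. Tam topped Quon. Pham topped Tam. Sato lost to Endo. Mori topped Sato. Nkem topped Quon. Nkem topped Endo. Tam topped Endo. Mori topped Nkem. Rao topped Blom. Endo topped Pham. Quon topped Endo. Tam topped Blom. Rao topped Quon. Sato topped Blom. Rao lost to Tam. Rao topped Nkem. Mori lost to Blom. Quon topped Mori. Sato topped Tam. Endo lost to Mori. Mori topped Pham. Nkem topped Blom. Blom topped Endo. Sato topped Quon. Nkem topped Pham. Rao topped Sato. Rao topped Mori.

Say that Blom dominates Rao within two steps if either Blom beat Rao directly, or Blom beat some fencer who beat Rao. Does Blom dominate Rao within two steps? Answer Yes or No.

Blom did not beat Rao directly.
Blom beat Quon, Endo, Mori, but each of them lost to Rao. No two-step path.

No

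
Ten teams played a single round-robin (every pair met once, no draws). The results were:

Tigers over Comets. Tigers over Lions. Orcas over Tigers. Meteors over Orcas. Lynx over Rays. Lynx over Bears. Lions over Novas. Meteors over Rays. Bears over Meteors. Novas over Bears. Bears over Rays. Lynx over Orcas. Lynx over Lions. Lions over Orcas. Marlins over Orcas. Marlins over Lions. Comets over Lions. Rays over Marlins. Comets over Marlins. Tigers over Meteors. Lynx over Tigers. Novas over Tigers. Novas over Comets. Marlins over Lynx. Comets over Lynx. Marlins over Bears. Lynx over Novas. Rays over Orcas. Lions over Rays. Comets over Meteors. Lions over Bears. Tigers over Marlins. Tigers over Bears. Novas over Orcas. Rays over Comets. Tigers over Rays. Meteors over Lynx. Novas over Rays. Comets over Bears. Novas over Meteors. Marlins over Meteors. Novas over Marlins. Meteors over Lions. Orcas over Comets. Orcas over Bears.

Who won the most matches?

Win totals: Rays 3, Orcas 3, Meteors 4, Lions 4, Bears 2, Tigers 6, Lynx 6, Comets 5, Novas 7, Marlins 5.
Novas leads with 7 wins (next highest: 6).

Novas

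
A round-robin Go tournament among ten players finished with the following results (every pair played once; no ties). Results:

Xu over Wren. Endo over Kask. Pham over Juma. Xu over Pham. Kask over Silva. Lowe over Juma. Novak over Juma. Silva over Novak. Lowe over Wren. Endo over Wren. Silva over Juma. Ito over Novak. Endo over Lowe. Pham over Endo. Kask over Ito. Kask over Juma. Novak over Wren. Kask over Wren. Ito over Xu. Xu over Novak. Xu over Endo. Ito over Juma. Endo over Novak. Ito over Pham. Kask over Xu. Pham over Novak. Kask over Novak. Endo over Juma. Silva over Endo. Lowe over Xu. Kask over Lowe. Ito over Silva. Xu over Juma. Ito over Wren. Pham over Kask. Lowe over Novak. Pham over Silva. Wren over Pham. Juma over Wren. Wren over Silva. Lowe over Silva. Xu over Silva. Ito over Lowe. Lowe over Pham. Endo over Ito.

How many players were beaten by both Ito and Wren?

2

Ito beat: Wren, Juma, Xu, Novak, Pham, Lowe, Silva.
Wren beat: Pham, Silva.
Both beat: Pham, Silva — 2.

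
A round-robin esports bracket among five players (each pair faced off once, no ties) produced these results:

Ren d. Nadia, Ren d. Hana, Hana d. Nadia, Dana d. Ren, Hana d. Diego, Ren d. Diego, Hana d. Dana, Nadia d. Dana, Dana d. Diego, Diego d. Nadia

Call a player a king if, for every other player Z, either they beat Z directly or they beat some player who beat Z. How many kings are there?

3

Ren reaches everyone (king).
Nadia cannot reach Hana in two steps.
Diego cannot reach Ren, Hana in two steps.
Dana reaches everyone (king).
Hana reaches everyone (king).
Kings: Ren, Dana, Hana — 3.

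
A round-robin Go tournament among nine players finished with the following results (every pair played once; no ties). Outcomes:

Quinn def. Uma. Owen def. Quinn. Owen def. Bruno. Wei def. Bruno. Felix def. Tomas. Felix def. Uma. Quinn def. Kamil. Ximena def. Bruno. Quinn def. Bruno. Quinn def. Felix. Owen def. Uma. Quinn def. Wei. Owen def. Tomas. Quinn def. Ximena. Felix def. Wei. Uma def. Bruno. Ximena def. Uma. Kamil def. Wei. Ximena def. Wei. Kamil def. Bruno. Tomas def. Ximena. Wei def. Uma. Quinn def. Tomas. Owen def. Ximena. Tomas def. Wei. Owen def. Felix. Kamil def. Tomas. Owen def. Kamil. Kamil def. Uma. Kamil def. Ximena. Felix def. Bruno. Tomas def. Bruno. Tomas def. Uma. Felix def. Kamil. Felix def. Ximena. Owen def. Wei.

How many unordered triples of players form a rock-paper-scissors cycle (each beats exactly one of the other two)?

Win totals: Bruno 0, Quinn 7, Ximena 3, Owen 8, Wei 2, Tomas 4, Uma 1, Kamil 5, Felix 6.
A player with w wins dominates both others in C(w,2) triples; summing gives 0 + 21 + 3 + 28 + 1 + 6 + 0 + 10 + 15 = 84 transitive triples.
Total triples C(9,3) = 84, so cyclic triples = 84 − 84 = 0.

0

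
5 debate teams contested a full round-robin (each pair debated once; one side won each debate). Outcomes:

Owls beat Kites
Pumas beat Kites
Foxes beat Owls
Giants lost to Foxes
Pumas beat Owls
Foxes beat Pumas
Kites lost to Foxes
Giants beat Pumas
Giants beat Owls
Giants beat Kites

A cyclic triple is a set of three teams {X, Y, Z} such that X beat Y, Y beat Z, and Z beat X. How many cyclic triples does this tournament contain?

0

Of the C(5,3) = 10 triples, the cyclic ones are: none.
That is 0.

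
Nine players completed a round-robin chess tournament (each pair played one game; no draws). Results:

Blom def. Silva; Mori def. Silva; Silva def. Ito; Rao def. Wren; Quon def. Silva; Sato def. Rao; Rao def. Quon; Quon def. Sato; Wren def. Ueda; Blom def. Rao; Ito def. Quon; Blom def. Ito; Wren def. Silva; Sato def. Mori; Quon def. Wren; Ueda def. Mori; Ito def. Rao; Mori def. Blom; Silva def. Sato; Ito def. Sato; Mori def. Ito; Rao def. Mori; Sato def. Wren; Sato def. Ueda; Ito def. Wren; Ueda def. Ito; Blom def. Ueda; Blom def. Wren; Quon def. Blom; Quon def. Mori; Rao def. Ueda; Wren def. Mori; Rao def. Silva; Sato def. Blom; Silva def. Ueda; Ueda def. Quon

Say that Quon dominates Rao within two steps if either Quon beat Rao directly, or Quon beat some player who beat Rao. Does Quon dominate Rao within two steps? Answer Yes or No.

Yes

Quon did not beat Rao directly.
Quon beat Wren, Blom, Sato, Mori, Silva. Of those, Blom beat Rao.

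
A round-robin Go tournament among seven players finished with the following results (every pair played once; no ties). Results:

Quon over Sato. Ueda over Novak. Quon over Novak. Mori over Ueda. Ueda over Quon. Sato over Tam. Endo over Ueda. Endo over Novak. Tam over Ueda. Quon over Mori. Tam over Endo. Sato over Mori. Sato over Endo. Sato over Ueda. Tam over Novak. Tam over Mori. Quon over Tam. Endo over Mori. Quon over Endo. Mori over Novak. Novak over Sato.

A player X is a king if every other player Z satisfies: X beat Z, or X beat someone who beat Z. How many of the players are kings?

Tam reaches everyone (king).
Novak cannot reach Quon in two steps.
Quon reaches everyone (king).
Endo cannot reach Tam in two steps.
Sato reaches everyone (king).
Mori cannot reach Tam, Endo in two steps.
Ueda reaches everyone (king).
Kings: Tam, Quon, Sato, Ueda — 4.

4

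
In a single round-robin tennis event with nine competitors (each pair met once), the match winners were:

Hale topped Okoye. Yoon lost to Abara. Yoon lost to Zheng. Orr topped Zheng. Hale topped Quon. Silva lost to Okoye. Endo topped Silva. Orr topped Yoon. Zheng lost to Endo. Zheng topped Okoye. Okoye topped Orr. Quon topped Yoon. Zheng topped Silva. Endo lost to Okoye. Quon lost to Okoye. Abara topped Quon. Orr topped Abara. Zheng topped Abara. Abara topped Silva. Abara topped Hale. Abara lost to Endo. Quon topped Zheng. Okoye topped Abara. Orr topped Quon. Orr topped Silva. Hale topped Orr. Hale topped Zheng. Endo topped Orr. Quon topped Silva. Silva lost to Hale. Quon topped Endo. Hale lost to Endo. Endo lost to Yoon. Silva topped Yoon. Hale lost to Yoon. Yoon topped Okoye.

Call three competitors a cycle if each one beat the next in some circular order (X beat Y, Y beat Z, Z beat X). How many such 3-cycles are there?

Win totals: Okoye 5, Yoon 3, Abara 4, Orr 5, Silva 1, Quon 4, Endo 5, Hale 5, Zheng 4.
A competitor with w wins dominates both others in C(w,2) triples; summing gives 10 + 3 + 6 + 10 + 0 + 6 + 10 + 10 + 6 = 61 transitive triples.
Total triples C(9,3) = 84, so cyclic triples = 84 − 61 = 23.

23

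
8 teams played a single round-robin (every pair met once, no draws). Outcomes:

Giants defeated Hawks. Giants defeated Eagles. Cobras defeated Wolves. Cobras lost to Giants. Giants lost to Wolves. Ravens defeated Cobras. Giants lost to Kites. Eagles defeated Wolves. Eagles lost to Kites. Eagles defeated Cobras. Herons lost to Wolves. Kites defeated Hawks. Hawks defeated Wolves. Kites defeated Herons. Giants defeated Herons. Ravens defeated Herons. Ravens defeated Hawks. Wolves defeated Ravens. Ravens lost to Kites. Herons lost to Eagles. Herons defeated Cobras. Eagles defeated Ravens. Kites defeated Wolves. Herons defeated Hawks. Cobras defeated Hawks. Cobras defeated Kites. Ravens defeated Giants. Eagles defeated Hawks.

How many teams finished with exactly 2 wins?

Win totals: Giants 4, Hawks 1, Kites 6, Ravens 4, Wolves 3, Herons 2, Cobras 3, Eagles 5.
Exactly 2: Herons — 1 team.

1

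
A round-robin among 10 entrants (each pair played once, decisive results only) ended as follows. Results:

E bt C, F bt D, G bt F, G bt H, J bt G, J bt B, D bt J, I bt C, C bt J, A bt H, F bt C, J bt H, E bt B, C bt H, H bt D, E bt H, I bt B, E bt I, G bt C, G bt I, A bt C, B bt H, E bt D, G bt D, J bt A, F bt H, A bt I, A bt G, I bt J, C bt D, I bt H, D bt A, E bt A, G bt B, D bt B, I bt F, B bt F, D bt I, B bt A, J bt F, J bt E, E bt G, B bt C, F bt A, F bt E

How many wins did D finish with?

D's results: beat A, B, I, J; lost to C, E, F, G, H.
That is 4 wins.

4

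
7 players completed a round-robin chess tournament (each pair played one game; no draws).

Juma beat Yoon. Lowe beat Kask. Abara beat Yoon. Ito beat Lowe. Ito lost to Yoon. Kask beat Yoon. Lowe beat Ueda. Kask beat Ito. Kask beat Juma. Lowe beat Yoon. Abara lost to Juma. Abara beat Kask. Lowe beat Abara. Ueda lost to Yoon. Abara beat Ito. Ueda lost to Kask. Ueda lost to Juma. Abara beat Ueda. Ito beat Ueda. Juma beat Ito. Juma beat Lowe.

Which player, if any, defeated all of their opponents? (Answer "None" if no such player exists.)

Highest win total is Juma with 5 (out of 6 possible).
Juma lost to Kask, so no player went undefeated.

None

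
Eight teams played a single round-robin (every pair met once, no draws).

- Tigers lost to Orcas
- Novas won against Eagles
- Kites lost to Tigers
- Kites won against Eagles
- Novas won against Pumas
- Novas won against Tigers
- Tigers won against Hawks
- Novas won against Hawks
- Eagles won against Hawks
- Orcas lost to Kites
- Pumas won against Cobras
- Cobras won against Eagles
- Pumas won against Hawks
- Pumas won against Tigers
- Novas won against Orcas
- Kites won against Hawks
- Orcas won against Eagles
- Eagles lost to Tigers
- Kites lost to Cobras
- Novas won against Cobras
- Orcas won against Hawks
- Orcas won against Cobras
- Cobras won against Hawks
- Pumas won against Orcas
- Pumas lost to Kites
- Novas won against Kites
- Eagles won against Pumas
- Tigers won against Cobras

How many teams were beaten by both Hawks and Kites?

Hawks beat: no one.
Kites beat: Eagles, Hawks, Orcas, Pumas.
No one was beaten by both.

0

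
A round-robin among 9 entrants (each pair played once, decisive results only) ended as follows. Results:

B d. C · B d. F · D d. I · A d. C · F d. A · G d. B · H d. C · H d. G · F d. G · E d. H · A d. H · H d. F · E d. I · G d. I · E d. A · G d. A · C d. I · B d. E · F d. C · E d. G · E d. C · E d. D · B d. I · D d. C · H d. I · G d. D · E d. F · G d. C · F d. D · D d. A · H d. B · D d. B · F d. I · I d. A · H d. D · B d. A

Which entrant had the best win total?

E

Win totals: A 2, B 5, C 1, D 4, E 7, F 5, G 5, H 6, I 1.
E leads with 7 wins (next highest: 6).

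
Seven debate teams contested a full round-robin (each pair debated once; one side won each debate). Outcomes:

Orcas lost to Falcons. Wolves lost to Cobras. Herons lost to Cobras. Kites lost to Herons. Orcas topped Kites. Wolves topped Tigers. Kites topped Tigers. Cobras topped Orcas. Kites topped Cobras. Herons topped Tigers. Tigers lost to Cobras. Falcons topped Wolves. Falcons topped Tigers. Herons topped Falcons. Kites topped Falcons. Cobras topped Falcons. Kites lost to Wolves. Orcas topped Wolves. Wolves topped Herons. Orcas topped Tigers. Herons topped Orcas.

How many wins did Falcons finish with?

3

Falcons' results: beat Tigers, Orcas, Wolves; lost to Cobras, Kites, Herons.
That is 3 wins.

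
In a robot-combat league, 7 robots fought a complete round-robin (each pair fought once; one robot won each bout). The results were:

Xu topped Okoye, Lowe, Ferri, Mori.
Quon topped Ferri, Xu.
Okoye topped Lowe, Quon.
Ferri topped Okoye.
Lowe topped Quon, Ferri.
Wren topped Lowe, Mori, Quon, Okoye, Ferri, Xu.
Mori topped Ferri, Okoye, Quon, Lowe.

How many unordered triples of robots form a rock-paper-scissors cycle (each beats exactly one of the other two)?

5

Win totals: Lowe 2, Xu 4, Quon 2, Ferri 1, Wren 6, Mori 4, Okoye 2.
A robot with w wins dominates both others in C(w,2) triples; summing gives 1 + 6 + 1 + 0 + 15 + 6 + 1 = 30 transitive triples.
Total triples C(7,3) = 35, so cyclic triples = 35 − 30 = 5.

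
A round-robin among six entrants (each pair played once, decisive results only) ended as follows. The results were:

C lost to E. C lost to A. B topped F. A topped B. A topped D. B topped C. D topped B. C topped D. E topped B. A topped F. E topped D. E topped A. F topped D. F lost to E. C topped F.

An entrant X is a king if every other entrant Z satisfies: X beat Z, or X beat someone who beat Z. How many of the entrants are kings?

1

A cannot reach E in two steps.
B cannot reach A, E in two steps.
C cannot reach A, E in two steps.
D cannot reach A, E in two steps.
E reaches everyone (king).
F cannot reach A, C, E in two steps.
Kings: E — 1.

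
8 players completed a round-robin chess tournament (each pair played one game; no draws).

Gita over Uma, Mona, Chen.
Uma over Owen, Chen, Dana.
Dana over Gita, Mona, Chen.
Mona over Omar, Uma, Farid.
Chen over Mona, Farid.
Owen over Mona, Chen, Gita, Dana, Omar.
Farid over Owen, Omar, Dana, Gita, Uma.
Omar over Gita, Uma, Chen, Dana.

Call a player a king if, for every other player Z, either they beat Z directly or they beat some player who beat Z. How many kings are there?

7

Farid reaches everyone (king).
Owen reaches everyone (king).
Dana cannot reach Owen in two steps.
Uma reaches everyone (king).
Gita reaches everyone (king).
Omar reaches everyone (king).
Mona reaches everyone (king).
Chen reaches everyone (king).
Kings: Farid, Owen, Uma, Gita, Omar, Mona, Chen — 7.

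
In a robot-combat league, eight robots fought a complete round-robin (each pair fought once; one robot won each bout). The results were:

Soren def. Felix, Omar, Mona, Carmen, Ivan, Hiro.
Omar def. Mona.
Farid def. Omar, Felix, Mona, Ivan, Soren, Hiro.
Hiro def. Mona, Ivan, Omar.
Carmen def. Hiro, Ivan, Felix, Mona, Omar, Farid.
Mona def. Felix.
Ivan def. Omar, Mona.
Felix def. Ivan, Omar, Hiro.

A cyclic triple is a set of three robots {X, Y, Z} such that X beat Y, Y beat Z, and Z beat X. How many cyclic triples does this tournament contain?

Win totals: Soren 6, Hiro 3, Omar 1, Ivan 2, Carmen 6, Farid 6, Mona 1, Felix 3.
A robot with w wins dominates both others in C(w,2) triples; summing gives 15 + 3 + 0 + 1 + 15 + 15 + 0 + 3 = 52 transitive triples.
Total triples C(8,3) = 56, so cyclic triples = 56 − 52 = 4.

4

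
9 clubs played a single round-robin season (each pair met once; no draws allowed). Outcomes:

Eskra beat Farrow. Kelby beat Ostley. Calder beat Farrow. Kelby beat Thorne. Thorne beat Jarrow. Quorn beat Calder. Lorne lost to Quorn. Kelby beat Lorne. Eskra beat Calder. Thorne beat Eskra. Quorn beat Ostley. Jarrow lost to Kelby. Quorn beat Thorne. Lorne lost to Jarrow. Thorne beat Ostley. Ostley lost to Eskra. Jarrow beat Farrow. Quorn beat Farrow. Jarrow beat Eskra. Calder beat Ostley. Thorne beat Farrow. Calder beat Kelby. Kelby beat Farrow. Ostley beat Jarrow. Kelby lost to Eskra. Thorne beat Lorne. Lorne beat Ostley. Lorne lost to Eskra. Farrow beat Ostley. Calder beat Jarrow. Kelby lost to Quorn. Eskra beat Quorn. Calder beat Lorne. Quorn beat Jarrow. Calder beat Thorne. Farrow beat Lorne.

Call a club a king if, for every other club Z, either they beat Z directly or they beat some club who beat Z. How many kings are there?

3

Calder cannot reach Quorn in two steps.
Lorne cannot reach Calder, Quorn, Thorne, Farrow, Kelby, Eskra in two steps.
Quorn reaches everyone (king).
Thorne reaches everyone (king).
Farrow cannot reach Calder, Quorn, Thorne, Kelby, Eskra in two steps.
Ostley cannot reach Calder, Quorn, Thorne, Kelby in two steps.
Kelby cannot reach Calder, Quorn in two steps.
Eskra reaches everyone (king).
Jarrow cannot reach Thorne in two steps.
Kings: Quorn, Thorne, Eskra — 3.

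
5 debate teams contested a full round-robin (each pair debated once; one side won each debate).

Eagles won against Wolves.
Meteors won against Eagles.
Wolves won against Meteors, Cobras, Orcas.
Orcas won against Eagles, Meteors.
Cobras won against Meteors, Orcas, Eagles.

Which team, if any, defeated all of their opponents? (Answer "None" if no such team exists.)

Highest win total is Wolves with 3 (out of 4 possible).
Wolves lost to Eagles, so no team went undefeated.

None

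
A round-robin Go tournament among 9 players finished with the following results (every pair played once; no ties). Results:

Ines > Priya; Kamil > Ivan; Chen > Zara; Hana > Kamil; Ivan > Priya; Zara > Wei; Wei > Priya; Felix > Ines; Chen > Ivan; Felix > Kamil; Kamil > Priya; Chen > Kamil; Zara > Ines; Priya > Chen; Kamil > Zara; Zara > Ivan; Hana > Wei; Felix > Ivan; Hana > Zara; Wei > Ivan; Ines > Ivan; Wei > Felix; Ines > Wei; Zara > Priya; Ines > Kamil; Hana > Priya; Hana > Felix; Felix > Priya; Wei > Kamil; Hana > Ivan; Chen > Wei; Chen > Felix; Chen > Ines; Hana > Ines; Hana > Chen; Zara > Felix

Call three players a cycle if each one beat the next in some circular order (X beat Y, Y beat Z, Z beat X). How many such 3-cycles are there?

10

Win totals: Chen 6, Kamil 3, Ivan 1, Wei 4, Hana 8, Felix 4, Priya 1, Ines 4, Zara 5.
A player with w wins dominates both others in C(w,2) triples; summing gives 15 + 3 + 0 + 6 + 28 + 6 + 0 + 6 + 10 = 74 transitive triples.
Total triples C(9,3) = 84, so cyclic triples = 84 − 74 = 10.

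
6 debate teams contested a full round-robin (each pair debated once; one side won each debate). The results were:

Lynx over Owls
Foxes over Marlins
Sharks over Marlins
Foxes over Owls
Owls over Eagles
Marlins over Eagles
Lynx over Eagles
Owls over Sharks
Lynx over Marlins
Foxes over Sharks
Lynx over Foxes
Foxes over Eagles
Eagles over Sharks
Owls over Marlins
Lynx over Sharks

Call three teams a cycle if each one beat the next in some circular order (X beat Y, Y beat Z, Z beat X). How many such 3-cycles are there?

1

Win totals: Foxes 4, Sharks 1, Eagles 1, Owls 3, Lynx 5, Marlins 1.
A team with w wins dominates both others in C(w,2) triples; summing gives 6 + 0 + 0 + 3 + 10 + 0 = 19 transitive triples.
Total triples C(6,3) = 20, so cyclic triples = 20 − 19 = 1.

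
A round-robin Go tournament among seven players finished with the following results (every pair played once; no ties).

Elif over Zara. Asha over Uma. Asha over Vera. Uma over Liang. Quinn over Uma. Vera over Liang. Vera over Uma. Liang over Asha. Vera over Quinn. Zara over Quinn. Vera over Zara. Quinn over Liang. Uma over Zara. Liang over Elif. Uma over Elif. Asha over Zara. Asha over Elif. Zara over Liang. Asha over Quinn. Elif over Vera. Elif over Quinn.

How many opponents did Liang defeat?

2

Liang's results: beat Asha, Elif; lost to Uma, Quinn, Vera, Zara.
That is 2 wins.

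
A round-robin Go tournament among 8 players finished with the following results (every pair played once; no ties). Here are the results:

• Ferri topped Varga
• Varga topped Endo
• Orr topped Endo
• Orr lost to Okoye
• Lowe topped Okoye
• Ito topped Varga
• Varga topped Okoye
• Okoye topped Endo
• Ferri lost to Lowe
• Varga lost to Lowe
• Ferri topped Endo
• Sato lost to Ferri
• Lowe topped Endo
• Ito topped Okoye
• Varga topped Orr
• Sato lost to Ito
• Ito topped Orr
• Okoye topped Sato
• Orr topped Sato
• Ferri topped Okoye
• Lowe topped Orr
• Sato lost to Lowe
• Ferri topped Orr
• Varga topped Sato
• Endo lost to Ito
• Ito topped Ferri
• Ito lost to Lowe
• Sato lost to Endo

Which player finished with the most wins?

Win totals: Sato 0, Varga 4, Lowe 7, Ito 6, Orr 2, Ferri 5, Okoye 3, Endo 1.
Lowe leads with 7 wins (next highest: 6).

Lowe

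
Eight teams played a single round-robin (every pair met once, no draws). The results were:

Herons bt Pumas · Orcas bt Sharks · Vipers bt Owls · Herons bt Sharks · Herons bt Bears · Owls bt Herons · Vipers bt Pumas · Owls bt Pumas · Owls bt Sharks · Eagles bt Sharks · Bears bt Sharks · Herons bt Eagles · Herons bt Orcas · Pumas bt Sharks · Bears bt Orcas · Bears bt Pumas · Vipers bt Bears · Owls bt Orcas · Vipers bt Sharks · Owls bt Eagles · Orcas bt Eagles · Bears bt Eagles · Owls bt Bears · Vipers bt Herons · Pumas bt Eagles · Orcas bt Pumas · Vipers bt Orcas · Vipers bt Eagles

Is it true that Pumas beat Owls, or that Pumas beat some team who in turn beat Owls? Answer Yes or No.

Pumas did not beat Owls directly.
Pumas beat Eagles, Sharks, but each of them lost to Owls. No two-step path.

No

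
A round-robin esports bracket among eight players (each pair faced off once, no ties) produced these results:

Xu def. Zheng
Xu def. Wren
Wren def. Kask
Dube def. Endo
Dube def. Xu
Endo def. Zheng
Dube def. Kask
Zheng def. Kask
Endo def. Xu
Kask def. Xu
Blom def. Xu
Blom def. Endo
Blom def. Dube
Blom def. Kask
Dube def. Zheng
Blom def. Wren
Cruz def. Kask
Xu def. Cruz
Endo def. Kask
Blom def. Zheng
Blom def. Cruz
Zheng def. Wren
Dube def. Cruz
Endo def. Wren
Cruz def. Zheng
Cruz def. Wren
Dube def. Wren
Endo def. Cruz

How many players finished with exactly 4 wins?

Win totals: Cruz 3, Endo 5, Xu 3, Blom 7, Kask 1, Dube 6, Wren 1, Zheng 2.
No player has exactly 4 wins.

0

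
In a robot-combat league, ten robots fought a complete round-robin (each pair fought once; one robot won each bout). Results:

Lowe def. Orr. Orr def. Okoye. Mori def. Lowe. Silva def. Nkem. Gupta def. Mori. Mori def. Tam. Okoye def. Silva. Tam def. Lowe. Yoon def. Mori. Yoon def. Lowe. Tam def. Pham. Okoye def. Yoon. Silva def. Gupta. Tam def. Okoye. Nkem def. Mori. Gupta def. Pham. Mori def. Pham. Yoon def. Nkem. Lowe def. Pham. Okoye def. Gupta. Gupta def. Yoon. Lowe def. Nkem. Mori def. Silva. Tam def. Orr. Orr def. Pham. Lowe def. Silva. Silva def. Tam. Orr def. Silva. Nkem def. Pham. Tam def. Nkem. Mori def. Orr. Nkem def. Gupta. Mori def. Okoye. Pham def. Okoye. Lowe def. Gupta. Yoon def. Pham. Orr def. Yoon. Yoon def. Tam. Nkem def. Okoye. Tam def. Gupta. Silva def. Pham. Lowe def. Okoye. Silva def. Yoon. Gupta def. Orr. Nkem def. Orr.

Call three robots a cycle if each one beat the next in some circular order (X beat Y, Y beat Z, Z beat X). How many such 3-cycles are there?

30

Win totals: Mori 6, Orr 4, Tam 6, Silva 5, Okoye 3, Gupta 4, Yoon 5, Pham 1, Lowe 6, Nkem 5.
A robot with w wins dominates both others in C(w,2) triples; summing gives 15 + 6 + 15 + 10 + 3 + 6 + 10 + 0 + 15 + 10 = 90 transitive triples.
Total triples C(10,3) = 120, so cyclic triples = 120 − 90 = 30.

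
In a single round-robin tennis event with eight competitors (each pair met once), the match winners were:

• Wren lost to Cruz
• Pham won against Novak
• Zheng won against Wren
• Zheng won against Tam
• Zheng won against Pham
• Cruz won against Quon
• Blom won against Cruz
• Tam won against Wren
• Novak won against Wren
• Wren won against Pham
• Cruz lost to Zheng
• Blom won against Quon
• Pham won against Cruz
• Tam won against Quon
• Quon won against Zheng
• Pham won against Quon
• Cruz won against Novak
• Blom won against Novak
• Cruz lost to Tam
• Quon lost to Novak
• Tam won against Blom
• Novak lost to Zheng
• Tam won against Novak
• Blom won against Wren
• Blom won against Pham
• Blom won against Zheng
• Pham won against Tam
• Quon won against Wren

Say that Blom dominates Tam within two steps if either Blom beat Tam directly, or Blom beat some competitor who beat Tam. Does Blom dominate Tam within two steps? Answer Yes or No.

Yes

Blom did not beat Tam directly.
Blom beat Cruz, Novak, Wren, Zheng, Pham, Quon. Of those, Zheng beat Tam.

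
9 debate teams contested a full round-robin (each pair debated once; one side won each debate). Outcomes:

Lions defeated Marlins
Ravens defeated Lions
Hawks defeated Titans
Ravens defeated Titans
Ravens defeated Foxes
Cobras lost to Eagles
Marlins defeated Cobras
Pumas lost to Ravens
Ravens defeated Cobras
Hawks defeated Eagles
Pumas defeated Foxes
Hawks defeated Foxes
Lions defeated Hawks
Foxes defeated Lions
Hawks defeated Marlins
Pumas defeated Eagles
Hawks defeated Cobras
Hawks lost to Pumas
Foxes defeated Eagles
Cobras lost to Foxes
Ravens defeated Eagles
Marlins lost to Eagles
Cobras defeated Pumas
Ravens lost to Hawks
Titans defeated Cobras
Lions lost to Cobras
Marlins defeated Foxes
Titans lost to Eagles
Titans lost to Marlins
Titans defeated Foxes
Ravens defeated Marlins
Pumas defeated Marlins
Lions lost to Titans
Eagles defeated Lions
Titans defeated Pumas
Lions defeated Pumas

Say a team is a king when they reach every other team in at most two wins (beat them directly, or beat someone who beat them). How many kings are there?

Ravens reaches everyone (king).
Marlins cannot reach Ravens, Hawks in two steps.
Pumas reaches everyone (king).
Lions reaches everyone (king).
Hawks reaches everyone (king).
Foxes cannot reach Ravens in two steps.
Cobras cannot reach Ravens, Titans in two steps.
Titans cannot reach Ravens in two steps.
Eagles cannot reach Ravens in two steps.
Kings: Ravens, Pumas, Lions, Hawks — 4.

4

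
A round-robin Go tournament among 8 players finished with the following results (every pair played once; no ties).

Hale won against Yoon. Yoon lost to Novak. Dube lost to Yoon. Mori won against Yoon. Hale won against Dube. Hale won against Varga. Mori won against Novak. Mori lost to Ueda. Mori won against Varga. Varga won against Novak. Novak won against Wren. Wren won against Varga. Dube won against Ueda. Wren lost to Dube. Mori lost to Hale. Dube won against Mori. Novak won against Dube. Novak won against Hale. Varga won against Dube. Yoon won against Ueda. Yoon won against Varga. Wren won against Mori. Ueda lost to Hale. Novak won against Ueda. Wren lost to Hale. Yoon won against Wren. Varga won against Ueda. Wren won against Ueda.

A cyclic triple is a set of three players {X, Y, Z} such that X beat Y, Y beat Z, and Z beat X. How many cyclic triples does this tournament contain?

Win totals: Novak 5, Yoon 4, Varga 3, Mori 3, Ueda 1, Wren 3, Dube 3, Hale 6.
A player with w wins dominates both others in C(w,2) triples; summing gives 10 + 6 + 3 + 3 + 0 + 3 + 3 + 15 = 43 transitive triples.
Total triples C(8,3) = 56, so cyclic triples = 56 − 43 = 13.

13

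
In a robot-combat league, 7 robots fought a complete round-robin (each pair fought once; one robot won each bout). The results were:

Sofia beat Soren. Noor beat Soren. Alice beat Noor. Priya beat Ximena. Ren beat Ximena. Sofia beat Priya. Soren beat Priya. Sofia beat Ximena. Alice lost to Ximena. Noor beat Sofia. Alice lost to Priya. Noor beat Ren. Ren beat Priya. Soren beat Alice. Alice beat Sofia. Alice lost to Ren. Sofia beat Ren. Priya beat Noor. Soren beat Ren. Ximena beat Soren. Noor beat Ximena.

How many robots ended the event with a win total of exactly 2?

2

Win totals: Ren 3, Ximena 2, Sofia 4, Alice 2, Priya 3, Soren 3, Noor 4.
Exactly 2: Ximena, Alice — 2 robots.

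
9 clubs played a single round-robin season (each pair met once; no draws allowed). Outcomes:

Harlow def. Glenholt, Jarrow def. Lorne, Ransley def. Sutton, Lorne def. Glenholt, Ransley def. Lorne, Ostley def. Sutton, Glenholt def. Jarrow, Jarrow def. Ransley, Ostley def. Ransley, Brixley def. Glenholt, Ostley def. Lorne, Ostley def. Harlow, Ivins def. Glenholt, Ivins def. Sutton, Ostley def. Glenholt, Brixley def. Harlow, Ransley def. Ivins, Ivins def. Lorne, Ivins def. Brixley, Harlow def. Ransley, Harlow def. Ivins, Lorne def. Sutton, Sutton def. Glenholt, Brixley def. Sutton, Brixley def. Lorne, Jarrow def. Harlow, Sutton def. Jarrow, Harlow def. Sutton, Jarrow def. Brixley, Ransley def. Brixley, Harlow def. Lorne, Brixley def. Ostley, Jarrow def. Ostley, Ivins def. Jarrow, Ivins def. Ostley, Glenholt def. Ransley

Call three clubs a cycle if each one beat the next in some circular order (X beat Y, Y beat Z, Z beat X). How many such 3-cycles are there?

20

Win totals: Ostley 5, Jarrow 5, Brixley 5, Harlow 5, Lorne 2, Ransley 4, Glenholt 2, Sutton 2, Ivins 6.
A club with w wins dominates both others in C(w,2) triples; summing gives 10 + 10 + 10 + 10 + 1 + 6 + 1 + 1 + 15 = 64 transitive triples.
Total triples C(9,3) = 84, so cyclic triples = 84 − 64 = 20.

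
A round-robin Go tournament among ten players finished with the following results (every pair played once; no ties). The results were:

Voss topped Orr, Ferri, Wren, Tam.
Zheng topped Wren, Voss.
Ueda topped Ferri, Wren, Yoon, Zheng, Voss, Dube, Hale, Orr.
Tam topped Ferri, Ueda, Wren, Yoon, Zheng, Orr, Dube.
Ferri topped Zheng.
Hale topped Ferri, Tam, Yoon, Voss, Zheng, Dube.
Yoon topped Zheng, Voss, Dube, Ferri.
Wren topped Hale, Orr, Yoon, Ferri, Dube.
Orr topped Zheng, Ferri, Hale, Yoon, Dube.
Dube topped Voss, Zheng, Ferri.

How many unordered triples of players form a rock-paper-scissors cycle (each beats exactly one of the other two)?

Win totals: Dube 3, Wren 5, Voss 4, Zheng 2, Tam 7, Hale 6, Ferri 1, Orr 5, Yoon 4, Ueda 8.
A player with w wins dominates both others in C(w,2) triples; summing gives 3 + 10 + 6 + 1 + 21 + 15 + 0 + 10 + 6 + 28 = 100 transitive triples.
Total triples C(10,3) = 120, so cyclic triples = 120 − 100 = 20.

20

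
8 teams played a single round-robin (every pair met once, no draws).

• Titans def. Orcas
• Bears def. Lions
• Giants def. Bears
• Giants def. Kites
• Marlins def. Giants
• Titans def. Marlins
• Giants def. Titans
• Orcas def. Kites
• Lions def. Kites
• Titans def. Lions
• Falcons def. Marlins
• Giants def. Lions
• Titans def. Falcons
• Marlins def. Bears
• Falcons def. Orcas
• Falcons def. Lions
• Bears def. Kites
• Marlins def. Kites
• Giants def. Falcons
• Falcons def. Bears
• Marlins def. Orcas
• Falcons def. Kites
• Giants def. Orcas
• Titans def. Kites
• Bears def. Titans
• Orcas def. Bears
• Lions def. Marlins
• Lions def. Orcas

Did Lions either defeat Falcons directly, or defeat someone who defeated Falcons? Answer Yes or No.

No

Lions did not beat Falcons directly.
Lions beat Orcas, Kites, Marlins, but each of them lost to Falcons. No two-step path.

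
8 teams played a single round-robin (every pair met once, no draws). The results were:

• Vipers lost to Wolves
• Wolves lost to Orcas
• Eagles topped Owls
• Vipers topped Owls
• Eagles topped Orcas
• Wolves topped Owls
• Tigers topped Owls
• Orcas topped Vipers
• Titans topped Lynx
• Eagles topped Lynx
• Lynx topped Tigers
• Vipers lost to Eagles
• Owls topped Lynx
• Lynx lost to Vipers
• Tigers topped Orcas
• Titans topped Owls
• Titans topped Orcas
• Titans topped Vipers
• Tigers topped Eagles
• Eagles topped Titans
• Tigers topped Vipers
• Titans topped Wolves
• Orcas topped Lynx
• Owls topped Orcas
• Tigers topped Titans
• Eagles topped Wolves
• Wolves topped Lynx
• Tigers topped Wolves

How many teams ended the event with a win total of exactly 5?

Win totals: Titans 5, Lynx 1, Orcas 3, Wolves 3, Eagles 6, Vipers 2, Tigers 6, Owls 2.
Exactly 5: Titans — 1 team.

1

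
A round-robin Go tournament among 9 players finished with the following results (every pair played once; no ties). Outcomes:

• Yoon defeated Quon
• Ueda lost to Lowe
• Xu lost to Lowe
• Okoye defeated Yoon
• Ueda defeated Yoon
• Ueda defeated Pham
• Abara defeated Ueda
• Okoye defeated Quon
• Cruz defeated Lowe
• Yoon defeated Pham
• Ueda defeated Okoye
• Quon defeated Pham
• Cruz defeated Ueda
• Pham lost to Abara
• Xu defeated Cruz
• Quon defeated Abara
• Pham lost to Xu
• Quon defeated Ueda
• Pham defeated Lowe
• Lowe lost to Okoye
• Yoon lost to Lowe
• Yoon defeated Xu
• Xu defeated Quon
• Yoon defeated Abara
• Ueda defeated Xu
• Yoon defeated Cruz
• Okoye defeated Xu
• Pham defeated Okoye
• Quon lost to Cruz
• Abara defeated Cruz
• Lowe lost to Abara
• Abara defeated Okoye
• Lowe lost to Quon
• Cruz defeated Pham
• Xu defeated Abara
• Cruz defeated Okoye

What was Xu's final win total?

4

Xu's results: beat Cruz, Quon, Pham, Abara; lost to Ueda, Lowe, Okoye, Yoon.
That is 4 wins.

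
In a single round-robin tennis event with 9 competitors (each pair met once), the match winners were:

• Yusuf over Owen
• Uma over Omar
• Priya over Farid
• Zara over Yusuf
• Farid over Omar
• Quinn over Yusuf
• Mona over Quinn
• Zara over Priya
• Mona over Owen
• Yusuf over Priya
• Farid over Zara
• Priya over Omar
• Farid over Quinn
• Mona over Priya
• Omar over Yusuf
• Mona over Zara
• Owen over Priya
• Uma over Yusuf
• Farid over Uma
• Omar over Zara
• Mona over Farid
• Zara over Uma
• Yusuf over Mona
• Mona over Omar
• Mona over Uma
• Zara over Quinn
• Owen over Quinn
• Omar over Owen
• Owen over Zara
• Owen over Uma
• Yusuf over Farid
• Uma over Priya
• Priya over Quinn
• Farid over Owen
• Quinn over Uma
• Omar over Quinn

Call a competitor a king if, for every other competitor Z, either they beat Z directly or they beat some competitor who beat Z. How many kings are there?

5

Owen cannot reach Mona in two steps.
Omar reaches everyone (king).
Yusuf reaches everyone (king).
Quinn cannot reach Zara in two steps.
Farid cannot reach Mona in two steps.
Mona reaches everyone (king).
Priya cannot reach Mona in two steps.
Zara reaches everyone (king).
Uma reaches everyone (king).
Kings: Omar, Yusuf, Mona, Zara, Uma — 5.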